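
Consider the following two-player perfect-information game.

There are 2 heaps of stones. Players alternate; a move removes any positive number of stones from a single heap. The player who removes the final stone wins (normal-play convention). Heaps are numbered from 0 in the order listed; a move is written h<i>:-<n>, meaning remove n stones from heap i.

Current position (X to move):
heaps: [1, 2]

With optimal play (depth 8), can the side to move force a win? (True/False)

X winning at [(1,2)]: True

ply 1, X at (1,2) | h0:-1=-1→(0,2); h1:-1=+1→(1,1)*; h1:-2=-1→(1,0)
ply 2, O at (1,1) | h0:-1=-1→(0,1)*; h1:-1=-1→(1,0)
ply 3, X at (0,1) | h1:-1=+1→(0,0)*
ply 4: (0,0) is terminal -1 (O); from (1,2) depth 8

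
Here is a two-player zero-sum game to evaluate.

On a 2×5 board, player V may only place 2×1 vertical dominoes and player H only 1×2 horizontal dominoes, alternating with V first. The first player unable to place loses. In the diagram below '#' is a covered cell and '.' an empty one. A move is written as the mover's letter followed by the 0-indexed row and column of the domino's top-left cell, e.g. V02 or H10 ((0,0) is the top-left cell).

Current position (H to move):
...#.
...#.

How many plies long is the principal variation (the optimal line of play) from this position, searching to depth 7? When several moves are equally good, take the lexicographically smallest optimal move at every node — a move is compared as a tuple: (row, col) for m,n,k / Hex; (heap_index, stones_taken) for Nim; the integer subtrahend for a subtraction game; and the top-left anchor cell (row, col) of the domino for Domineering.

PV length from [...#./...#.]: 4 plies

p1 H@[...#./...#.]: H00[##.#./...#.]-1* H01[.###./...#.]-1 H10[...#./##.#.]-1 H11[...#./.###.]-1
p2 V@[##.#./...#.]: V02[####./..##.]+1* V04[##.##/...##]-1
p3 H@[####./..##.]: H10[####./####.]-1*
p4 V@[####./####.]: V04[#####/#####]+1*
p5 H@[#####/#####] terminal -1; root [...#./...#.] d7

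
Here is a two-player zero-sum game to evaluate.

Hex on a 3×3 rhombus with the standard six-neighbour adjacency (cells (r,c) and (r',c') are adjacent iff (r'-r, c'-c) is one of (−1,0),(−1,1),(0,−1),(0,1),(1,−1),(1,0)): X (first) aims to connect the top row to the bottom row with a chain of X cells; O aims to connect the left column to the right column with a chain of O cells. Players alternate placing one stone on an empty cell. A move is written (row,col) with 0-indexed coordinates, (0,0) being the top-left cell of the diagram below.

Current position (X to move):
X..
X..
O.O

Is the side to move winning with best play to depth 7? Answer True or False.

p1 X@[X../X../O.O]: (0,1)[XX./X../O.O]-1* (0,2)[X.X/X../O.O]-1 (1,1)[X../XX./O.O]-1 (1,2)[X../X.X/O.O]-1 (2,1)[X../X../OXO]-1
p2 O@[XX./X../O.O]: (0,2)[XXO/X../O.O]+1* (1,1)[XX./XO./O.O]+1 (1,2)[XX./X.O/O.O]+1 (2,1)[XX./X../OOO]+1
p3 X@[XXO/X../O.O]: (1,1)[XXO/XX./O.O]-1* (1,2)[XXO/X.X/O.O]-1 (2,1)[XXO/X../OXO]-1
p4 O@[XXO/XX./O.O]: (1,2)[XXO/XXO/O.O]-1 (2,1)[XXO/XX./OOO]+1*
p5 X@[XXO/XX./OOO] terminal -1; root [X../X../O.O] d7

X winning at [X../X../O.O]: False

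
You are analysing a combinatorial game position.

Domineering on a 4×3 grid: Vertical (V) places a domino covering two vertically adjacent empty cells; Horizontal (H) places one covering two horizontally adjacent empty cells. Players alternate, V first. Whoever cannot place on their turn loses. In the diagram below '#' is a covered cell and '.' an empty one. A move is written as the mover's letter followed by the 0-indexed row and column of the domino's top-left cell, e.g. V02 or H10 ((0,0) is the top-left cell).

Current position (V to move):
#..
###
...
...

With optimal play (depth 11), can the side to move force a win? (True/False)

V winning at [#../###/.../...]: True

[#../###/.../...] V move#1: V20:-1/#../###/#../#.., V21:+1/#../###/.#./.#.*, V22:-1/#../###/..#/..#
[#../###/.#./.#.] H move#2: H01:-1/###/###/.#./.#.*
[###/###/.#./.#.] V move#3: V20:+1/###/###/##./##.*, V22:+1/###/###/.##/.##
[###/###/##./##.] end (terminal -1, H#4); searched #../###/.../... to 11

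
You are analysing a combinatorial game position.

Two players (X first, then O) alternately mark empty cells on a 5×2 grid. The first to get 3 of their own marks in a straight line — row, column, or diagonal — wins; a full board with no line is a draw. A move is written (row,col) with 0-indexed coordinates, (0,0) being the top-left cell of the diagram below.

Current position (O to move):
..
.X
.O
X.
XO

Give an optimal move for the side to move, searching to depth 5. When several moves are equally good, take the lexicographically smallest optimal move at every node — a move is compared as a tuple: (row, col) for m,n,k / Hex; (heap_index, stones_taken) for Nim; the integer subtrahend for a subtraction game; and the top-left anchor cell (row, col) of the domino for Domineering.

O's best at [../.X/.O/X./XO]: (3,1)

p1 O@[../.X/.O/X./XO]: (0,0)[O./.X/.O/X./XO]-1 (0,1)[.O/.X/.O/X./XO]-1 (1,0)[../OX/.O/X./XO]-1 (2,0)[../.X/OO/X./XO]+0 (3,1)[../.X/.O/XO/XO]+1*
p2 X@[../.X/.O/XO/XO] terminal -1; root [../.X/.O/X./XO] d5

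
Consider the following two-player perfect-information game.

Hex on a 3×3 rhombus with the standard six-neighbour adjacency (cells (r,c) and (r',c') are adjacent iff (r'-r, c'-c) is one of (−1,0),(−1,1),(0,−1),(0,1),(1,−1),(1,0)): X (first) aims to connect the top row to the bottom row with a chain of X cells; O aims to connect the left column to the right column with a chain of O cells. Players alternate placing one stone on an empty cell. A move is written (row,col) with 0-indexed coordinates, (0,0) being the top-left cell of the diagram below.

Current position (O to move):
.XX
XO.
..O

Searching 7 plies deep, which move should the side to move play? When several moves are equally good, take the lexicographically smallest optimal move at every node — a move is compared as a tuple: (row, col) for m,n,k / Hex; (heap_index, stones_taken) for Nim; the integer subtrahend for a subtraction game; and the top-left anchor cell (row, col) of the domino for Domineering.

O's best at [.XX/XO./..O]: (2,0)

[.XX/XO./..O] O move#1: (0,0):-1/OXX/XO./..O, (1,2):-1/.XX/XOO/..O, (2,0):+1/.XX/XO./O.O*, (2,1):-1/.XX/XO./.OO
[.XX/XO./O.O] X move#2: (0,0):-1/XXX/XO./O.O*, (1,2):-1/.XX/XOX/O.O, (2,1):-1/.XX/XO./OXO
[XXX/XO./O.O] O move#3: (1,2):+1/XXX/XOO/O.O*, (2,1):+1/XXX/XO./OOO
[XXX/XOO/O.O] end (terminal -1, X#4); searched .XX/XO./..O to 7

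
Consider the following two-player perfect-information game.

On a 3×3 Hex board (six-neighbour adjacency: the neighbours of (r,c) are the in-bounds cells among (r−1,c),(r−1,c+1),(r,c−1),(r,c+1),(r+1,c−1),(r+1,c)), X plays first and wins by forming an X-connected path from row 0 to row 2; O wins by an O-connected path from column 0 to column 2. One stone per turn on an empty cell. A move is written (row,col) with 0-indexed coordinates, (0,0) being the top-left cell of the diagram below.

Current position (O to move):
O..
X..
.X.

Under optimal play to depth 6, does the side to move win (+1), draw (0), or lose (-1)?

p1 O@[O../X../.X.]: (0,1)[OO./X../.X.]-1 (0,2)[O.O/X../.X.]-1 (1,1)[O../XO./.X.]+1* (1,2)[O../X.O/.X.]-1 (2,0)[O../X../OX.]-1 (2,2)[O../X../.XO]-1
p2 X@[O../XO./.X.]: (0,1)[OX./XO./.X.]-1* (0,2)[O.X/XO./.X.]-1 (1,2)[O../XOX/.X.]-1 (2,0)[O../XO./XX.]-1 (2,2)[O../XO./.XX]-1
p3 O@[OX./XO./.X.]: (0,2)[OXO/XO./.X.]-1 (1,2)[OX./XOO/.X.]-1 (2,0)[OX./XO./OX.]+1* (2,2)[OX./XO./.XO]-1
p4 X@[OX./XO./OX.]: (0,2)[OXX/XO./OX.]-1* (1,2)[OX./XOX/OX.]-1 (2,2)[OX./XO./OXX]-1
p5 O@[OXX/XO./OX.]: (1,2)[OXX/XOO/OX.]+1* (2,2)[OXX/XO./OXO]-1
p6 X@[OXX/XOO/OX.] terminal -1; root [O../X../.X.] d6

value(O../X../.X., O) = +1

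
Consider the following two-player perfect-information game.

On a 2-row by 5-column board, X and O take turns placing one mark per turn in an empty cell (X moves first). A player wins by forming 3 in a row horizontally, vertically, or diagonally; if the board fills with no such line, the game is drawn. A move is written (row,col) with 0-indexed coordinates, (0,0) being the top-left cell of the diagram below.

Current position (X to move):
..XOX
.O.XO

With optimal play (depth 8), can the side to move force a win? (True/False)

X winning at [..XOX/.O.XO]: False

ply 1, X at ..XOX/.O.XO | (0,0)=+0→X.XOX/.O.XO*; (0,1)=+0→.XXOX/.O.XO; (1,0)=+0→..XOX/XO.XO; (1,2)=+0→..XOX/.OXXO
ply 2, O at X.XOX/.O.XO | (0,1)=+0→XOXOX/.O.XO*; (1,0)=-1→X.XOX/OO.XO; (1,2)=-1→X.XOX/.OOXO
ply 3, X at XOXOX/.O.XO | (1,0)=+0→XOXOX/XO.XO*; (1,2)=+0→XOXOX/.OXXO
ply 4, O at XOXOX/XO.XO | (1,2)=+0→XOXOX/XOOXO*
ply 5: XOXOX/XOOXO is terminal +0 (X); from ..XOX/.O.XO depth 8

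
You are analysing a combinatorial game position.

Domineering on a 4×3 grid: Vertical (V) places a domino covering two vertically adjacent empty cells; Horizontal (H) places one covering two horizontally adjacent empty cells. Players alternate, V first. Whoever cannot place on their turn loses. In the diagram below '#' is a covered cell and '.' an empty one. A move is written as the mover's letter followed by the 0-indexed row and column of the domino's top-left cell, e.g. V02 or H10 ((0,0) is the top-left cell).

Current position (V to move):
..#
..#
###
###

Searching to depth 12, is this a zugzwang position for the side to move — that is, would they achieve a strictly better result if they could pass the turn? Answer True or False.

p1 V@[..#/..#/###/###]: V00[#.#/#.#/###/###]+1* V01[.##/.##/###/###]+1
p2 H@[#.#/#.#/###/###] terminal -1; root [..#/..#/###/###] d12
if V skipped the turn, H would face:
~ p1 H@[..#/..#/###/###]: H00[###/..#/###/###]+1* H10[..#/###/###/###]+1
~ p2 V@[###/..#/###/###] terminal -1; root [..#/..#/###/###] d12
compare (V): move=+1 vs pass=-1

zugzwang(..#/..#/###/###, V) = False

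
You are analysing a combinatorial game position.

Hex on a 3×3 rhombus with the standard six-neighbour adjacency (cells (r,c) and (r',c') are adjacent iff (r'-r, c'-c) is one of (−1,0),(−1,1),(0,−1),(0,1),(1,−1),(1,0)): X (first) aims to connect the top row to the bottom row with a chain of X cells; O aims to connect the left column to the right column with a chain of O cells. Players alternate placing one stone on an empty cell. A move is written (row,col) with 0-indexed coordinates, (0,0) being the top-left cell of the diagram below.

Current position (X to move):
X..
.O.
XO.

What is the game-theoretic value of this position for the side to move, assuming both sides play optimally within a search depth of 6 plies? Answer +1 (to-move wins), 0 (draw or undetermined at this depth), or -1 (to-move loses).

p1 X@[X../.O./XO.]: (0,1)[XX./.O./XO.]-1 (0,2)[X.X/.O./XO.]-1 (1,0)[X../XO./XO.]+1* (1,2)[X../.OX/XO.]-1 (2,2)[X../.O./XOX]-1
p2 O@[X../XO./XO.] terminal -1; root [X../.O./XO.] d6

value(X../.O./XO., X) = +1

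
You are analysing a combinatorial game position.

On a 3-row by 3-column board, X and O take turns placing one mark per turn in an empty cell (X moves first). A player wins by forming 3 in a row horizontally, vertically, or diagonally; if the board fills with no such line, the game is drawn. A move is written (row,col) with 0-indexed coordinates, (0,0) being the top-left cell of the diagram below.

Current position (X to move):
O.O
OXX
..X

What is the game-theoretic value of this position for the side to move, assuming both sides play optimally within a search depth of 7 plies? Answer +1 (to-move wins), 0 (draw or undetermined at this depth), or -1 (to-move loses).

[O.O/OXX/..X] X move#1: (0,1):-1/OXO/OXX/..X*, (2,0):-1/O.O/OXX/X.X, (2,1):-1/O.O/OXX/.XX
[OXO/OXX/..X] O move#2: (2,0):+1/OXO/OXX/O.X*, (2,1):+0/OXO/OXX/.OX
[OXO/OXX/O.X] end (terminal -1, X#3); searched O.O/OXX/..X to 7

value(O.O/OXX/..X, X) = -1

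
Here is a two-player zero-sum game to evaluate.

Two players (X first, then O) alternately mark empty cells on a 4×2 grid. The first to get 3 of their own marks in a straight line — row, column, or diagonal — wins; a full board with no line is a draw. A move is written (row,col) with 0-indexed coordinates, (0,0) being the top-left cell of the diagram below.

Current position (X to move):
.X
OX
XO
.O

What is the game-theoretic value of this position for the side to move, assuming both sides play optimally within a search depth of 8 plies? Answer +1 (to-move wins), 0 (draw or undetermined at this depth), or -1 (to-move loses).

[.X/OX/XO/.O] X move#1: (0,0):+0/XX/OX/XO/.O*, (3,0):+0/.X/OX/XO/XO
[XX/OX/XO/.O] O move#2: (3,0):+0/XX/OX/XO/OO*
[XX/OX/XO/OO] end (terminal +0, X#3); searched .X/OX/XO/.O to 8

value(.X/OX/XO/.O, X) = 0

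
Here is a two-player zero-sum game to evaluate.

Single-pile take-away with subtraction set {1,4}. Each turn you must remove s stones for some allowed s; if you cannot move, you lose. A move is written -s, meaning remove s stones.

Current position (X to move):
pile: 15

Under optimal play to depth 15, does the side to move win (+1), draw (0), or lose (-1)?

value(15, X) = -1

[15] X move#1: -1:-1/14*, -4:-1/11
[14] O move#2: -1:-1/13, -4:+1/10*
[10] X move#3: -1:-1/9*, -4:-1/6
[9] O move#4: -1:-1/8, -4:+1/5*
[5] X move#5: -1:-1/4*, -4:-1/1
[4] O move#6: -1:-1/3, -4:+1/0*
[0] end (terminal -1, X#7); searched 15 to 15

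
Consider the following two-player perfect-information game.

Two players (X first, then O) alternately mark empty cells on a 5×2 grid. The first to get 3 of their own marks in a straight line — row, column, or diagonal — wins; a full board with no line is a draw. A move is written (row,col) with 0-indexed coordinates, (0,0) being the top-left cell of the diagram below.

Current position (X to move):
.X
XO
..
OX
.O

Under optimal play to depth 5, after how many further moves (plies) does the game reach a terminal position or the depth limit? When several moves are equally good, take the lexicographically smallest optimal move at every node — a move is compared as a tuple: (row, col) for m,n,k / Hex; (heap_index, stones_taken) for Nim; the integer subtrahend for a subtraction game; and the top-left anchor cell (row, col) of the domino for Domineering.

p1 X@[.X/XO/../OX/.O]: (0,0)[XX/XO/../OX/.O]+0* (2,0)[.X/XO/X./OX/.O]+0 (2,1)[.X/XO/.X/OX/.O]+0 (4,0)[.X/XO/../OX/XO]+0
p2 O@[XX/XO/../OX/.O]: (2,0)[XX/XO/O./OX/.O]+0* (2,1)[XX/XO/.O/OX/.O]-1 (4,0)[XX/XO/../OX/OO]-1
p3 X@[XX/XO/O./OX/.O]: (2,1)[XX/XO/OX/OX/.O]-1 (4,0)[XX/XO/O./OX/XO]+0*
p4 O@[XX/XO/O./OX/XO]: (2,1)[XX/XO/OO/OX/XO]+0*
p5 X@[XX/XO/OO/OX/XO] terminal +0; root [.X/XO/../OX/.O] d5

PV length from [.X/XO/../OX/.O]: 4 plies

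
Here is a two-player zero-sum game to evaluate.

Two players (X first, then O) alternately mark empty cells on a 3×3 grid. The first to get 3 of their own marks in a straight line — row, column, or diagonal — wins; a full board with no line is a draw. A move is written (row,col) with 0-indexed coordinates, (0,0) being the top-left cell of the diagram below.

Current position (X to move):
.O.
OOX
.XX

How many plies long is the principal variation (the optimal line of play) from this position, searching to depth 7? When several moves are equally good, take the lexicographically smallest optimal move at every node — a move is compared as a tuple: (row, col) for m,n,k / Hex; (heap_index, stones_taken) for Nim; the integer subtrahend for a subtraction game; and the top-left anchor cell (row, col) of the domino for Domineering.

PV length from [.O./OOX/.XX]: 3 plies

[.O./OOX/.XX] X move#1: (0,0):+1/XO./OOX/.XX*, (0,2):+1/.OX/OOX/.XX, (2,0):+1/.O./OOX/XXX
[XO./OOX/.XX] O move#2: (0,2):-1/XOO/OOX/.XX*, (2,0):-1/XO./OOX/OXX
[XOO/OOX/.XX] X move#3: (2,0):+1/XOO/OOX/XXX*
[XOO/OOX/XXX] end (terminal -1, O#4); searched .O./OOX/.XX to 7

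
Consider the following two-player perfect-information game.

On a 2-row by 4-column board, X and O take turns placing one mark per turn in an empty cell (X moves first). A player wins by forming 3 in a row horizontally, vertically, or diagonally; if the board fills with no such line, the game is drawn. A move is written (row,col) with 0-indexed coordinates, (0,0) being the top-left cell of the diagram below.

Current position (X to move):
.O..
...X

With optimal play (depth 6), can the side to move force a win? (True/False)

p1 X@[.O../...X]: (0,0)[XO../...X]+0* (0,2)[.OX./...X]+0 (0,3)[.O.X/...X]+0 (1,0)[.O../X..X]-1 (1,1)[.O../.X.X]+0 (1,2)[.O../..XX]+0
p2 O@[XO../...X]: (0,2)[XOO./...X]+0* (0,3)[XO.O/...X]+0 (1,0)[XO../O..X]+0 (1,1)[XO../.O.X]+0 (1,2)[XO../..OX]+0
p3 X@[XOO./...X]: (0,3)[XOOX/...X]+0* (1,0)[XOO./X..X]-1 (1,1)[XOO./.X.X]-1 (1,2)[XOO./..XX]-1
p4 O@[XOOX/...X]: (1,0)[XOOX/O..X]+0* (1,1)[XOOX/.O.X]+0 (1,2)[XOOX/..OX]+0
p5 X@[XOOX/O..X]: (1,1)[XOOX/OX.X]+0* (1,2)[XOOX/O.XX]+0
p6 O@[XOOX/OX.X]: (1,2)[XOOX/OXOX]+0*
p7 X@[XOOX/OXOX] terminal +0; root [.O../...X] d6

X winning at [.O../...X]: False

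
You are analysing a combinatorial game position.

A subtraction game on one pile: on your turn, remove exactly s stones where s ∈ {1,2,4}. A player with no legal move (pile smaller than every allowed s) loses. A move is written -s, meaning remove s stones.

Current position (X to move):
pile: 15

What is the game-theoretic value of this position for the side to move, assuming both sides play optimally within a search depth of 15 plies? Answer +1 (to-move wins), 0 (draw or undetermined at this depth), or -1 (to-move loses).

p1 X@[15]: -1[14]-1* -2[13]-1 -4[11]-1
p2 O@[14]: -1[13]-1 -2[12]+1* -4[10]-1
p3 X@[12]: -1[11]-1* -2[10]-1 -4[8]-1
p4 O@[11]: -1[10]-1 -2[9]+1* -4[7]-1
p5 X@[9]: -1[8]-1* -2[7]-1 -4[5]-1
p6 O@[8]: -1[7]-1 -2[6]+1* -4[4]-1
p7 X@[6]: -1[5]-1* -2[4]-1 -4[2]-1
p8 O@[5]: -1[4]-1 -2[3]+1* -4[1]-1
p9 X@[3]: -1[2]-1* -2[1]-1
p10 O@[2]: -1[1]-1 -2[0]+1*
p11 X@[0] terminal -1; root [15] d15

value(15, X) = -1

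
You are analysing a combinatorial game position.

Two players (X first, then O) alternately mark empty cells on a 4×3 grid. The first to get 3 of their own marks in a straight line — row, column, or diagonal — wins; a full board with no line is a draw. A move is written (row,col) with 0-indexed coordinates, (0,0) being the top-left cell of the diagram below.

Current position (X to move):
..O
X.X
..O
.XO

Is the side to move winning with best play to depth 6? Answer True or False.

p1 X@[..O/X.X/..O/.XO]: (0,0)[X.O/X.X/..O/.XO]+1* (0,1)[.XO/X.X/..O/.XO]-1 (1,1)[..O/XXX/..O/.XO]+1 (2,0)[..O/X.X/X.O/.XO]+1 (2,1)[..O/X.X/.XO/.XO]+1 (3,0)[..O/X.X/..O/XXO]+1
p2 O@[X.O/X.X/..O/.XO]: (0,1)[XOO/X.X/..O/.XO]-1* (1,1)[X.O/XOX/..O/.XO]-1 (2,0)[X.O/X.X/O.O/.XO]-1 (2,1)[X.O/X.X/.OO/.XO]-1 (3,0)[X.O/X.X/..O/OXO]-1
p3 X@[XOO/X.X/..O/.XO]: (1,1)[XOO/XXX/..O/.XO]+1* (2,0)[XOO/X.X/X.O/.XO]+1 (2,1)[XOO/X.X/.XO/.XO]+1 (3,0)[XOO/X.X/..O/XXO]+1
p4 O@[XOO/XXX/..O/.XO] terminal -1; root [..O/X.X/..O/.XO] d6

X winning at [..O/X.X/..O/.XO]: True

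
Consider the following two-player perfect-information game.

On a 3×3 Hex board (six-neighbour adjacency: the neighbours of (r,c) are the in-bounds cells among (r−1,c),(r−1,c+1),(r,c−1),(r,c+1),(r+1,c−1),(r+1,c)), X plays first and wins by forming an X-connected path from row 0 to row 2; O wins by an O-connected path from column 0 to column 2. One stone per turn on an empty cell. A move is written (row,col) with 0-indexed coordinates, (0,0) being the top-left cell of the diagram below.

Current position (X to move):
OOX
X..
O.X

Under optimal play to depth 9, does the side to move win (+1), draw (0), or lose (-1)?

ply 1, X at OOX/X../O.X | (1,1)=+1→OOX/XX./O.X*; (1,2)=+1→OOX/X.X/O.X; (2,1)=+1→OOX/X../OXX
ply 2, O at OOX/XX./O.X | (1,2)=-1→OOX/XXO/O.X*; (2,1)=-1→OOX/XX./OOX
ply 3, X at OOX/XXO/O.X | (2,1)=+1→OOX/XXO/OXX*
ply 4: OOX/XXO/OXX is terminal -1 (O); from OOX/X../O.X depth 9

value(OOX/X../O.X, X) = +1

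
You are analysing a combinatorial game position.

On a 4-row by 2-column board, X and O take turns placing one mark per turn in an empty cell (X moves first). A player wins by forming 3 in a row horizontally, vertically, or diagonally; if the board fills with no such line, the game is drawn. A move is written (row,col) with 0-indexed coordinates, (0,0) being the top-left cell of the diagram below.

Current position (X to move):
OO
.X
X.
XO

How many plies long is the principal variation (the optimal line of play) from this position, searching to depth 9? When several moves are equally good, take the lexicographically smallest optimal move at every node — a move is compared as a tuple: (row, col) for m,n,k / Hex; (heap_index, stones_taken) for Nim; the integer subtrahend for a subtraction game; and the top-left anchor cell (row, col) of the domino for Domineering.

p1 X@[OO/.X/X./XO]: (1,0)[OO/XX/X./XO]+1* (2,1)[OO/.X/XX/XO]+0
p2 O@[OO/XX/X./XO] terminal -1; root [OO/.X/X./XO] d9

PV length from [OO/.X/X./XO]: 1 ply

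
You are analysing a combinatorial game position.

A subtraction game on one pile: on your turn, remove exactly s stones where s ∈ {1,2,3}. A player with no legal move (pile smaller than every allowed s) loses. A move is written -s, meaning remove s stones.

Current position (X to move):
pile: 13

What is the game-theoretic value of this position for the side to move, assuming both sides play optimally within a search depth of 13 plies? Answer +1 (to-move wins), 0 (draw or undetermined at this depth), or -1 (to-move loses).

ply 1, X at 13 | -1=+1→12*; -2=-1→11; -3=-1→10
ply 2, O at 12 | -1=-1→11*; -2=-1→10; -3=-1→9
ply 3, X at 11 | -1=-1→10; -2=-1→9; -3=+1→8*
ply 4, O at 8 | -1=-1→7*; -2=-1→6; -3=-1→5
ply 5, X at 7 | -1=-1→6; -2=-1→5; -3=+1→4*
ply 6, O at 4 | -1=-1→3*; -2=-1→2; -3=-1→1
ply 7, X at 3 | -1=-1→2; -2=-1→1; -3=+1→0*
ply 8: 0 is terminal -1 (O); from 13 depth 13

value(13, X) = +1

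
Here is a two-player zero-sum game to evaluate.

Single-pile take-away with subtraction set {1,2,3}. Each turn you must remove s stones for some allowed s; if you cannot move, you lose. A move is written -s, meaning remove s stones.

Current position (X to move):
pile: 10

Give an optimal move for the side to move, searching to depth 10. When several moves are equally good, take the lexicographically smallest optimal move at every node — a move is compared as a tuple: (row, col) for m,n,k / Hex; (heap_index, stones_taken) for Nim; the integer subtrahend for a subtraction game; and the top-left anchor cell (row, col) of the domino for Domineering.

ply 1, X at 10 | -1=-1→9; -2=+1→8*; -3=-1→7
ply 2, O at 8 | -1=-1→7*; -2=-1→6; -3=-1→5
ply 3, X at 7 | -1=-1→6; -2=-1→5; -3=+1→4*
ply 4, O at 4 | -1=-1→3*; -2=-1→2; -3=-1→1
ply 5, X at 3 | -1=-1→2; -2=-1→1; -3=+1→0*
ply 6: 0 is terminal -1 (O); from 10 depth 10

X's best at [10]: -2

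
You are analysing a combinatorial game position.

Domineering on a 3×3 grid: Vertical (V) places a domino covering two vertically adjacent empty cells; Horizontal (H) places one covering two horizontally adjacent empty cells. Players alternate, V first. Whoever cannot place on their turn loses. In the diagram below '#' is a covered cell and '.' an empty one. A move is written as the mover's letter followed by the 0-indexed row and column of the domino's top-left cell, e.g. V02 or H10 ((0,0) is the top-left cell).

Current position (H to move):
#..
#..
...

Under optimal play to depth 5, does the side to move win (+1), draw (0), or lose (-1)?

value(#../#../..., H) = +1

p1 H@[#../#../...]: H01[###/#../...]-1 H11[#../###/...]+1* H20[#../#../##.]-1 H21[#../#../.##]-1
p2 V@[#../###/...] terminal -1; root [#../#../...] d5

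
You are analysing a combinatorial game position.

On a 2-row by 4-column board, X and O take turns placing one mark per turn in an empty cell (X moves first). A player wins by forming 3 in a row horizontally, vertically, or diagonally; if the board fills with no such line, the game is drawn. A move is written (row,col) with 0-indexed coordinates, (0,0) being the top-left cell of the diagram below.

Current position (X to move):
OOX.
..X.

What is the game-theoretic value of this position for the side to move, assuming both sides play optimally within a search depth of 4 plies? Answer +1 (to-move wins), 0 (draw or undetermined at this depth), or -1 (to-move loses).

ply 1, X at OOX./..X. | (0,3)=+0→OOXX/..X.; (1,0)=+0→OOX./X.X.; (1,1)=+1→OOX./.XX.*; (1,3)=+0→OOX./..XX
ply 2, O at OOX./.XX. | (0,3)=-1→OOXO/.XX.*; (1,0)=-1→OOX./OXX.; (1,3)=-1→OOX./.XXO
ply 3, X at OOXO/.XX. | (1,0)=+1→OOXO/XXX.*; (1,3)=+1→OOXO/.XXX
ply 4: OOXO/XXX. is terminal -1 (O); from OOX./..X. depth 4

value(OOX./..X., X) = +1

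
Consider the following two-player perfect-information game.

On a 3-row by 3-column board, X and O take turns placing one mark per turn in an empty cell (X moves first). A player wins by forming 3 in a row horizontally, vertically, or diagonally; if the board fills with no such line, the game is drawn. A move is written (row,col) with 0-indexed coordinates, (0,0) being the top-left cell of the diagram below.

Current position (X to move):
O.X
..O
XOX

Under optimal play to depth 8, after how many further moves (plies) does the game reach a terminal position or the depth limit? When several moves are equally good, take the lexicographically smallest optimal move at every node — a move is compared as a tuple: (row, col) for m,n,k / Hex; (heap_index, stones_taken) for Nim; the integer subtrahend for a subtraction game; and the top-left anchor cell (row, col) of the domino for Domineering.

p1 X@[O.X/..O/XOX]: (0,1)[OXX/..O/XOX]+0 (1,0)[O.X/X.O/XOX]+0 (1,1)[O.X/.XO/XOX]+1*
p2 O@[O.X/.XO/XOX] terminal -1; root [O.X/..O/XOX] d8

PV length from [O.X/..O/XOX]: 1 ply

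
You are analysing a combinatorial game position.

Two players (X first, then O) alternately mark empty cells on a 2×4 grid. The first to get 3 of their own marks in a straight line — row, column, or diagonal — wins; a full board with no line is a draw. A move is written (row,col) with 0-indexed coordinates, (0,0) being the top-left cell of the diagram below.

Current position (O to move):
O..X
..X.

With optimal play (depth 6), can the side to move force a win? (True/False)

[O..X/..X.] O move#1: (0,1):+0/OO.X/..X.*, (0,2):+0/O.OX/..X., (1,0):+0/O..X/O.X., (1,1):+0/O..X/.OX., (1,3):+0/O..X/..XO
[OO.X/..X.] X move#2: (0,2):+0/OOXX/..X.*, (1,0):-1/OO.X/X.X., (1,1):-1/OO.X/.XX., (1,3):-1/OO.X/..XX
[OOXX/..X.] O move#3: (1,0):+0/OOXX/O.X.*, (1,1):+0/OOXX/.OX., (1,3):+0/OOXX/..XO
[OOXX/O.X.] X move#4: (1,1):+0/OOXX/OXX.*, (1,3):+0/OOXX/O.XX
[OOXX/OXX.] O move#5: (1,3):+0/OOXX/OXXO*
[OOXX/OXXO] end (terminal +0, X#6); searched O..X/..X. to 6

O winning at [O..X/..X.]: False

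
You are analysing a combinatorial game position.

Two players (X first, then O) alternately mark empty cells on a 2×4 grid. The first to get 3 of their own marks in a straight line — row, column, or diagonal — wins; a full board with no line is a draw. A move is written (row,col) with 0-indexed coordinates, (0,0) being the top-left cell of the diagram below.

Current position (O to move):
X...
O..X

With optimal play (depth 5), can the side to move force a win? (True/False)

O winning at [X.../O..X]: False

ply 1, O at X.../O..X | (0,1)=+0→XO../O..X*; (0,2)=+0→X.O./O..X; (0,3)=+0→X..O/O..X; (1,1)=+0→X.../OO.X; (1,2)=+0→X.../O.OX
ply 2, X at XO../O..X | (0,2)=+0→XOX./O..X*; (0,3)=+0→XO.X/O..X; (1,1)=+0→XO../OX.X; (1,2)=+0→XO../O.XX
ply 3, O at XOX./O..X | (0,3)=+0→XOXO/O..X*; (1,1)=+0→XOX./OO.X; (1,2)=+0→XOX./O.OX
ply 4, X at XOXO/O..X | (1,1)=+0→XOXO/OX.X*; (1,2)=+0→XOXO/O.XX
ply 5, O at XOXO/OX.X | (1,2)=+0→XOXO/OXOX*
ply 6: XOXO/OXOX is terminal +0 (X); from X.../O..X depth 5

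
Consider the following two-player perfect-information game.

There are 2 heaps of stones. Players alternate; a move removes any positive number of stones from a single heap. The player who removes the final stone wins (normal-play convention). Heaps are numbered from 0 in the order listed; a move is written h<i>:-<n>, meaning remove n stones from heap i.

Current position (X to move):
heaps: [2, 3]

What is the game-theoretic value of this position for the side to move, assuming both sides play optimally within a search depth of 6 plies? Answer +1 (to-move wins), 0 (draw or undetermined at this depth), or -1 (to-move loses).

value((2,3), X) = +1

p1 X@[(2,3)]: h0:-1[(1,3)]-1 h0:-2[(0,3)]-1 h1:-1[(2,2)]+1* h1:-2[(2,1)]-1 h1:-3[(2,0)]-1
p2 O@[(2,2)]: h0:-1[(1,2)]-1* h0:-2[(0,2)]-1 h1:-1[(2,1)]-1 h1:-2[(2,0)]-1
p3 X@[(1,2)]: h0:-1[(0,2)]-1 h1:-1[(1,1)]+1* h1:-2[(1,0)]-1
p4 O@[(1,1)]: h0:-1[(0,1)]-1* h1:-1[(1,0)]-1
p5 X@[(0,1)]: h1:-1[(0,0)]+1*
p6 O@[(0,0)] terminal -1; root [(2,3)] d6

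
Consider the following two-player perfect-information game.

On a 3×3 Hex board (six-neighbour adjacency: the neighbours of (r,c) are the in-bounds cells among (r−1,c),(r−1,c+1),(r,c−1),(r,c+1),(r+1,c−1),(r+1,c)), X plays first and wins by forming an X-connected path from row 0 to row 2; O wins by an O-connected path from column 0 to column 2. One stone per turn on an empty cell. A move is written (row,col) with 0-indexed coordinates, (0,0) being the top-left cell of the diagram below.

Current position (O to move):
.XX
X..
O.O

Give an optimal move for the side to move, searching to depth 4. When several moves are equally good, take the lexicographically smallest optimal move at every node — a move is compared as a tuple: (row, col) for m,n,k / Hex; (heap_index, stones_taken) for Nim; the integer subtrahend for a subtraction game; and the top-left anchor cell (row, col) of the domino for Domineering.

ply 1, O at .XX/X../O.O | (0,0)=-1→OXX/X../O.O; (1,1)=+1→.XX/XO./O.O*; (1,2)=+1→.XX/X.O/O.O; (2,1)=+1→.XX/X../OOO
ply 2, X at .XX/XO./O.O | (0,0)=-1→XXX/XO./O.O*; (1,2)=-1→.XX/XOX/O.O; (2,1)=-1→.XX/XO./OXO
ply 3, O at XXX/XO./O.O | (1,2)=+1→XXX/XOO/O.O*; (2,1)=+1→XXX/XO./OOO
ply 4: XXX/XOO/O.O is terminal -1 (X); from .XX/X../O.O depth 4

O's best at [.XX/X../O.O]: (1,1)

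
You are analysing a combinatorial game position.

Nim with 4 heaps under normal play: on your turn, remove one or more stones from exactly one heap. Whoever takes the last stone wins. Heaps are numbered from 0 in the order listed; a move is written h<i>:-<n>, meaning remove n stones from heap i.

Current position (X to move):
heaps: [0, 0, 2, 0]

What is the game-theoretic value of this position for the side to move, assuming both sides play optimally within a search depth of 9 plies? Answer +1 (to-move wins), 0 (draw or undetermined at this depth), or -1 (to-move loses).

value((0,0,2,0), X) = +1

[(0,0,2,0)] X move#1: h2:-1:-1/(0,0,1,0), h2:-2:+1/(0,0,0,0)*
[(0,0,0,0)] end (terminal -1, O#2); searched (0,0,2,0) to 9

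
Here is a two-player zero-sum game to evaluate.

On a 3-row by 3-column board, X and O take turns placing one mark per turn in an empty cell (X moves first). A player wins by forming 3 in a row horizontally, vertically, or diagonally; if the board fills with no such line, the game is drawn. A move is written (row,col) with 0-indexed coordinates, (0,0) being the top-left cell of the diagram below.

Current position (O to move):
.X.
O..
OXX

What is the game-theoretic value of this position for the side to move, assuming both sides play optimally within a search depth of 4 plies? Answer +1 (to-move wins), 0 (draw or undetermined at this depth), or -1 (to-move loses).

ply 1, O at .X./O../OXX | (0,0)=+1→OX./O../OXX*; (0,2)=-1→.XO/O../OXX; (1,1)=+1→.X./OO./OXX; (1,2)=-1→.X./O.O/OXX
ply 2: OX./O../OXX is terminal -1 (X); from .X./O../OXX depth 4

value(.X./O../OXX, O) = +1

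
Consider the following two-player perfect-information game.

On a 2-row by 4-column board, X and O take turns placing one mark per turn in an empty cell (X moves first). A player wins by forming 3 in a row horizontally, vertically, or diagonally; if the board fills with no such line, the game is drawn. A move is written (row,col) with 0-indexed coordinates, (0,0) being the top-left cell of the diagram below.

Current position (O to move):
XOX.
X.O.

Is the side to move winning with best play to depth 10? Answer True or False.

O winning at [XOX./X.O.]: False

p1 O@[XOX./X.O.]: (0,3)[XOXO/X.O.]+0* (1,1)[XOX./XOO.]+0 (1,3)[XOX./X.OO]+0
p2 X@[XOXO/X.O.]: (1,1)[XOXO/XXO.]+0* (1,3)[XOXO/X.OX]+0
p3 O@[XOXO/XXO.]: (1,3)[XOXO/XXOO]+0*
p4 X@[XOXO/XXOO] terminal +0; root [XOX./X.O.] d10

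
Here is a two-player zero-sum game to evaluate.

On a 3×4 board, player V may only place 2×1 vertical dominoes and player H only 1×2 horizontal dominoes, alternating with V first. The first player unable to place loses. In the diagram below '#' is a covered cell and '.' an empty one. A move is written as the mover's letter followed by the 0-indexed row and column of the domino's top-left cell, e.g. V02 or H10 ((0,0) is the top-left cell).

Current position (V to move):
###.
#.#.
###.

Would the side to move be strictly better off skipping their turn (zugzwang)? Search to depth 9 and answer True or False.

ply 1, V at ###./#.#./###. | V03=+1→####/#.##/###.*; V13=+1→###./#.##/####
ply 2: ####/#.##/###. is terminal -1 (H); from ###./#.#./###. depth 9
suppose V passes — search the same position with H to move:
pass> ply 1: ###./#.#./###. is terminal -1 (H); from ###./#.#./###. depth 9
for V: play +1, pass +1

zugzwang(###./#.#./###., V) = False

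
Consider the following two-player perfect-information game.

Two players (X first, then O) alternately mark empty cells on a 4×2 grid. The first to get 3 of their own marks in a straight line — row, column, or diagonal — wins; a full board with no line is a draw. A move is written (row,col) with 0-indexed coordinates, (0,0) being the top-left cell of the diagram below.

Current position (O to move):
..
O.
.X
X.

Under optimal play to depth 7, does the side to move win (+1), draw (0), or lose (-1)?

[../O./.X/X.] O move#1: (0,0):+0/O./O./.X/X.*, (0,1):+0/.O/O./.X/X., (1,1):+0/../OO/.X/X., (2,0):+0/../O./OX/X., (3,1):+0/../O./.X/XO
[O./O./.X/X.] X move#2: (0,1):-1/OX/O./.X/X., (1,1):-1/O./OX/.X/X., (2,0):+0/O./O./XX/X.*, (3,1):-1/O./O./.X/XX
[O./O./XX/X.] O move#3: (0,1):+0/OO/O./XX/X.*, (1,1):+0/O./OO/XX/X., (3,1):+0/O./O./XX/XO
[OO/O./XX/X.] X move#4: (1,1):+0/OO/OX/XX/X.*, (3,1):+0/OO/O./XX/XX
[OO/OX/XX/X.] O move#5: (3,1):+0/OO/OX/XX/XO*
[OO/OX/XX/XO] end (terminal +0, X#6); searched ../O./.X/X. to 7

value(../O./.X/X., O) = 0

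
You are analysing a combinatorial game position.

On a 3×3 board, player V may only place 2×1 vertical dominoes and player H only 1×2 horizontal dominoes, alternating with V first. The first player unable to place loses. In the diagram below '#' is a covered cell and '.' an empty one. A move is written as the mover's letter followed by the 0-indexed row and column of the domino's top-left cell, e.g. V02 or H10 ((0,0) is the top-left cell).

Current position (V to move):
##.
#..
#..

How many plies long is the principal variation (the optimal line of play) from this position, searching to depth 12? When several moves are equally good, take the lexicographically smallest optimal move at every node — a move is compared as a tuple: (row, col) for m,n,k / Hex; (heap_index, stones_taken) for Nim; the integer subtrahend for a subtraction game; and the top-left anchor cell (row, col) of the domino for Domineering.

PV length from [##./#../#..]: 1 ply

p1 V@[##./#../#..]: V02[###/#.#/#..]-1 V11[##./##./##.]+1* V12[##./#.#/#.#]+1
p2 H@[##./##./##.] terminal -1; root [##./#../#..] d12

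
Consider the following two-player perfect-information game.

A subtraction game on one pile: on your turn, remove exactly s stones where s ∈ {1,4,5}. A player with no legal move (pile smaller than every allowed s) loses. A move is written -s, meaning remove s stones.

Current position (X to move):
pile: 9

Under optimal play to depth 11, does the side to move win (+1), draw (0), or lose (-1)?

value(9, X) = +1

[9] X move#1: -1:+1/8*, -4:-1/5, -5:-1/4
[8] O move#2: -1:-1/7*, -4:-1/4, -5:-1/3
[7] X move#3: -1:-1/6, -4:-1/3, -5:+1/2*
[2] O move#4: -1:-1/1*
[1] X move#5: -1:+1/0*
[0] end (terminal -1, O#6); searched 9 to 11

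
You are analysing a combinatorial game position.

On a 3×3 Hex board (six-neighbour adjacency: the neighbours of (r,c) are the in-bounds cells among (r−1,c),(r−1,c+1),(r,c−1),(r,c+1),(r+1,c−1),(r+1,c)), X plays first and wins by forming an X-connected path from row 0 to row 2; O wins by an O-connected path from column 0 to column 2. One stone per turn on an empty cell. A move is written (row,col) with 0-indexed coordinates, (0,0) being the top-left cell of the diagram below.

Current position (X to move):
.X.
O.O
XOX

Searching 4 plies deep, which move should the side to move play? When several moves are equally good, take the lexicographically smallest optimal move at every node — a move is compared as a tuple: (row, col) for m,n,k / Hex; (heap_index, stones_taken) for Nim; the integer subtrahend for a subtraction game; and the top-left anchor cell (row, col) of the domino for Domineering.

ply 1, X at .X./O.O/XOX | (0,0)=-1→XX./O.O/XOX; (0,2)=-1→.XX/O.O/XOX; (1,1)=+1→.X./OXO/XOX*
ply 2: .X./OXO/XOX is terminal -1 (O); from .X./O.O/XOX depth 4

X's best at [.X./O.O/XOX]: (1,1)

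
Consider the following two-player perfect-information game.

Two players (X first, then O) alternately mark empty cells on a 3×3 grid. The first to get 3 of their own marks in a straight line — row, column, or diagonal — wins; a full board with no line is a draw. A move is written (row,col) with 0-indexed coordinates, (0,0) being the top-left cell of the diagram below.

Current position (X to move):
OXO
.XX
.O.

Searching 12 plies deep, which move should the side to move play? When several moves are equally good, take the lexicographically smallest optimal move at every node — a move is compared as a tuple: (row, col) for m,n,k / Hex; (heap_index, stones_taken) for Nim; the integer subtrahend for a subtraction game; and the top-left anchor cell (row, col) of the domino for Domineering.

X's best at [OXO/.XX/.O.]: (1,0)

[OXO/.XX/.O.] X move#1: (1,0):+1/OXO/XXX/.O.*, (2,0):+0/OXO/.XX/XO., (2,2):+0/OXO/.XX/.OX
[OXO/XXX/.O.] end (terminal -1, O#2); searched OXO/.XX/.O. to 12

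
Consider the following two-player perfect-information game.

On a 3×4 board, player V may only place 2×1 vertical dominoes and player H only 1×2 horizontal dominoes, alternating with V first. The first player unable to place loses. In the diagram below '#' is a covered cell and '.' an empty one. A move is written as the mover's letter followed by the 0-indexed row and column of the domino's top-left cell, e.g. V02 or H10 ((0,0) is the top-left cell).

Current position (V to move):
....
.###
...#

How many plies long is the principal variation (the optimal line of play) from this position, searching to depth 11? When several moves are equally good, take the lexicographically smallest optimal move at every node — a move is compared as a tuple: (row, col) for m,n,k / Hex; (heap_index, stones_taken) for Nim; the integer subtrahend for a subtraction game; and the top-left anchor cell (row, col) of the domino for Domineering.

PV length from [..../.###/...#]: 2 plies

ply 1, V at ..../.###/...# | V00=-1→#.../####/...#*; V10=-1→..../####/#..#
ply 2, H at #.../####/...# | H01=+1→###./####/...#*; H02=+1→#.##/####/...#; H20=+1→#.../####/##.#; H21=+1→#.../####/.###
ply 3: ###./####/...# is terminal -1 (V); from ..../.###/...# depth 11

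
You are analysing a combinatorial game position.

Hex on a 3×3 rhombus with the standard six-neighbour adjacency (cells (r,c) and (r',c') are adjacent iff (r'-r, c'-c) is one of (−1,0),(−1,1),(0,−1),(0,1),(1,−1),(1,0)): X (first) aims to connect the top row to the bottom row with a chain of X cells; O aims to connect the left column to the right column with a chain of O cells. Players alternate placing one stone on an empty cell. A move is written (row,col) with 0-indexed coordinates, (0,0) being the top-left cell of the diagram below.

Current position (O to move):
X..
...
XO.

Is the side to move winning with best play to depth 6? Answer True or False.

p1 O@[X../.../XO.]: (0,1)[XO./.../XO.]-1* (0,2)[X.O/.../XO.]-1 (1,0)[X../O../XO.]-1 (1,1)[X../.O./XO.]-1 (1,2)[X../..O/XO.]-1 (2,2)[X../.../XOO]-1
p2 X@[XO./.../XO.]: (0,2)[XOX/.../XO.]+1* (1,0)[XO./X../XO.]+1 (1,1)[XO./.X./XO.]+1 (1,2)[XO./..X/XO.]+1 (2,2)[XO./.../XOX]+1
p3 O@[XOX/.../XO.]: (1,0)[XOX/O../XO.]-1* (1,1)[XOX/.O./XO.]-1 (1,2)[XOX/..O/XO.]-1 (2,2)[XOX/.../XOO]-1
p4 X@[XOX/O../XO.]: (1,1)[XOX/OX./XO.]+1* (1,2)[XOX/O.X/XO.]+1 (2,2)[XOX/O../XOX]+1
p5 O@[XOX/OX./XO.] terminal -1; root [X../.../XO.] d6

O winning at [X../.../XO.]: False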